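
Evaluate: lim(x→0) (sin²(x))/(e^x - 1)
This is a 0/0 indeterminate form.

Apply L'Hôpital's rule: differentiate numerator and denominator separately.
  f(x) = sin(x)^2   ⇒   f'(x) = 2·sin(x)·cos(x)
  g(x) = e^(x) - 1   ⇒   g'(x) = e^(x)
  lim(x→0) f'(x)/g'(x) = lim(x→0) (2·sin(x)·cos(x))/(e^(x))
  = 0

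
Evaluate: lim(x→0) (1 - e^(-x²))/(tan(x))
This is a 0/0 indeterminate form.

Apply L'Hôpital's rule: differentiate numerator and denominator separately.
  f(x) = 1 - e^(-x^2)   ⇒   f'(x) = 2·x·e^(-x^2)
  g(x) = tan(x)   ⇒   g'(x) = tan(x)^2 + 1
  lim(x→0) f'(x)/g'(x) = lim(x→0) (2·x·e^(-x^2))/(tan(x)^2 + 1)
  = 0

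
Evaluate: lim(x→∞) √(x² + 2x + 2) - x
This is an ∞-∞ indeterminate form.

Combine fractions or rationalize to convert ∞-∞ to 0/0 form:
  lim(x→∞) √(x² + 2x + 2) - x = 1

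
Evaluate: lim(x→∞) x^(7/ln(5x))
This is an exponential indeterminate form.

For exponential indeterminate forms, take the natural log:
  Let L = lim(x→∞) x^(7/ln(5x))
  Then ln(L) = lim(x→∞) [exponent × ln(base)]
  Evaluate using L'Hôpital or standard limits, then exponentiate.
  L = e^(7)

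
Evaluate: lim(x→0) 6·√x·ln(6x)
This is a 0·∞ indeterminate form.

Rewrite 0·∞ as a quotient (0/0 or ∞/∞ form), then apply L'Hôpital's rule:
  lim(x→0) 6·√x·ln(6x) = 0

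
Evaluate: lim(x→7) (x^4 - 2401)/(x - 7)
This is a standard limit.

Factor or rationalize the expression:
  lim(x→7) (x^4 - 2401)/(x - 7) = 1372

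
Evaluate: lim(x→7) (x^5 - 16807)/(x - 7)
This is a standard limit.

Factor or rationalize the expression:
  lim(x→7) (x^5 - 16807)/(x - 7) = 12005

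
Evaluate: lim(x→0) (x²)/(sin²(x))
This is a 0/0 indeterminate form.

Apply L'Hôpital's rule: differentiate numerator and denominator separately.
  f(x) = x^2   ⇒   f'(x) = 2·x
  g(x) = sin(x)^2   ⇒   g'(x) = 2·sin(x)·cos(x)
  lim(x→0) f'(x)/g'(x) = lim(x→0) (2·x)/(2·sin(x)·cos(x))
  = 1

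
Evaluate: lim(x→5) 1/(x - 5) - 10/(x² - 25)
This is an ∞-∞ indeterminate form.

Combine fractions or rationalize to convert ∞-∞ to 0/0 form:
  lim(x→5) 1/(x - 5) - 10/(x² - 25) = 1/10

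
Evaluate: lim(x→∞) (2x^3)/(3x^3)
This is an ∞/∞ indeterminate form.

Apply L'Hôpital's rule: differentiate numerator and denominator separately.
  f(x) = 2·x^3   ⇒   f'(x) = 6·x^2
  g(x) = 3·x^3   ⇒   g'(x) = 9·x^2
  lim(x→∞) f'(x)/g'(x) = lim(x→∞) (6·x^2)/(9·x^2)
  = 2/3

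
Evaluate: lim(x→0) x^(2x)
This is an exponential indeterminate form.

For exponential indeterminate forms, take the natural log:
  Let L = lim(x→0) x^(2x)
  Then ln(L) = lim(x→0) [exponent × ln(base)]
  Evaluate using L'Hôpital or standard limits, then exponentiate.
  L = 1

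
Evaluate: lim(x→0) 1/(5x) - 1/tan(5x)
This is an ∞-∞ indeterminate form.

Combine fractions or rationalize to convert ∞-∞ to 0/0 form:
  lim(x→0) 1/(5x) - 1/tan(5x) = 0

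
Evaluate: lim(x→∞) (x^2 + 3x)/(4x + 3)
This is an ∞/∞ indeterminate form.

Apply L'Hôpital's rule: differentiate numerator and denominator separately.
  f(x) = x^2 + 3·x   ⇒   f'(x) = 2·x + 3
  g(x) = 4·x + 3   ⇒   g'(x) = 4
  lim(x→∞) f'(x)/g'(x) = lim(x→∞) (2·x + 3)/(4)
  = ∞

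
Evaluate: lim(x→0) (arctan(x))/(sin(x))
This is a 0/0 indeterminate form.

Apply L'Hôpital's rule: differentiate numerator and denominator separately.
  f(x) = atan(x)   ⇒   f'(x) = 1/(x^2 + 1)
  g(x) = sin(x)   ⇒   g'(x) = cos(x)
  lim(x→0) f'(x)/g'(x) = lim(x→0) (1/(x^2 + 1))/(cos(x))
  = 1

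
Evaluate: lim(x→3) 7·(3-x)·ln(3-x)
This is a 0·∞ indeterminate form.

Rewrite 0·∞ as a quotient (0/0 or ∞/∞ form), then apply L'Hôpital's rule:
  lim(x→3) 7·(3-x)·ln(3-x) = 0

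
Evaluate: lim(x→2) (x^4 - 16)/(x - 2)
This is a standard limit.

Factor or rationalize the expression:
  lim(x→2) (x^4 - 16)/(x - 2) = 32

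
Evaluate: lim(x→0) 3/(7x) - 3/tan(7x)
This is an ∞-∞ indeterminate form.

Combine fractions or rationalize to convert ∞-∞ to 0/0 form:
  lim(x→0) 3/(7x) - 3/tan(7x) = 0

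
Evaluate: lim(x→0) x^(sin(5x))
This is an exponential indeterminate form.

For exponential indeterminate forms, take the natural log:
  Let L = lim(x→0) x^(sin(5x))
  Then ln(L) = lim(x→0) [exponent × ln(base)]
  Evaluate using L'Hôpital or standard limits, then exponentiate.
  L = 1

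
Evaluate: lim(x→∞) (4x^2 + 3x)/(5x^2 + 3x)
This is an ∞/∞ indeterminate form.

Apply L'Hôpital's rule: differentiate numerator and denominator separately.
  f(x) = 4·x^2 + 3·x   ⇒   f'(x) = 8·x + 3
  g(x) = 5·x^2 + 3·x   ⇒   g'(x) = 10·x + 3
  lim(x→∞) f'(x)/g'(x) = lim(x→∞) (8·x + 3)/(10·x + 3)
  = 4/5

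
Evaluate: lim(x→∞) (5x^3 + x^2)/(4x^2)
This is an ∞/∞ indeterminate form.

Apply L'Hôpital's rule: differentiate numerator and denominator separately.
  f(x) = 5·x^3 + x^2   ⇒   f'(x) = 15·x^2 + 2·x
  g(x) = 4·x^2   ⇒   g'(x) = 8·x
  lim(x→∞) f'(x)/g'(x) = lim(x→∞) (15·x^2 + 2·x)/(8·x)
  = ∞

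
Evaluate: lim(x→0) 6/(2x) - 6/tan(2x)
This is an ∞-∞ indeterminate form.

Combine fractions or rationalize to convert ∞-∞ to 0/0 form:
  lim(x→0) 6/(2x) - 6/tan(2x) = 0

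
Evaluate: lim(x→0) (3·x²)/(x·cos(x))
This is a 0/0 indeterminate form.

Apply L'Hôpital's rule: differentiate numerator and denominator separately.
  f(x) = 3·x^2   ⇒   f'(x) = 6·x
  g(x) = x·cos(x)   ⇒   g'(x) = -x·sin(x) + cos(x)
  lim(x→0) f'(x)/g'(x) = lim(x→0) (6·x)/(-x·sin(x) + cos(x))
  = 0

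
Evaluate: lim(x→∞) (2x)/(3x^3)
This is an ∞/∞ indeterminate form.

Apply L'Hôpital's rule: differentiate numerator and denominator separately.
  f(x) = 2·x   ⇒   f'(x) = 2
  g(x) = 3·x^3   ⇒   g'(x) = 9·x^2
  lim(x→∞) f'(x)/g'(x) = lim(x→∞) (2)/(9·x^2)
  = 0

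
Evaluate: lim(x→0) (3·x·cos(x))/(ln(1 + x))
This is a 0/0 indeterminate form.

Apply L'Hôpital's rule: differentiate numerator and denominator separately.
  f(x) = 3·x·cos(x)   ⇒   f'(x) = -3·x·sin(x) + 3·cos(x)
  g(x) = ln(x + 1)   ⇒   g'(x) = 1/(x + 1)
  lim(x→0) f'(x)/g'(x) = lim(x→0) (-3·x·sin(x) + 3·cos(x))/(1/(x + 1))
  = 3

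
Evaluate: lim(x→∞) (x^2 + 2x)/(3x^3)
This is an ∞/∞ indeterminate form.

Apply L'Hôpital's rule: differentiate numerator and denominator separately.
  f(x) = x^2 + 2·x   ⇒   f'(x) = 2·x + 2
  g(x) = 3·x^3   ⇒   g'(x) = 9·x^2
  lim(x→∞) f'(x)/g'(x) = lim(x→∞) (2·x + 2)/(9·x^2)
  = 0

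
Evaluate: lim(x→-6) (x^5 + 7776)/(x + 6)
This is a standard limit.

Factor or rationalize the expression:
  lim(x→-6) (x^5 + 7776)/(x + 6) = 6480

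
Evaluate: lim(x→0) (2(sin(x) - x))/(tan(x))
This is a 0/0 indeterminate form.

Apply L'Hôpital's rule: differentiate numerator and denominator separately.
  f(x) = -2·x + 2·sin(x)   ⇒   f'(x) = 2·cos(x) - 2
  g(x) = tan(x)   ⇒   g'(x) = tan(x)^2 + 1
  lim(x→0) f'(x)/g'(x) = lim(x→0) (2·cos(x) - 2)/(tan(x)^2 + 1)
  = 0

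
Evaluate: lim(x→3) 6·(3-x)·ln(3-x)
This is a 0·∞ indeterminate form.

Rewrite 0·∞ as a quotient (0/0 or ∞/∞ form), then apply L'Hôpital's rule:
  lim(x→3) 6·(3-x)·ln(3-x) = 0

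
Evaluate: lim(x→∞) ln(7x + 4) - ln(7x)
This is an ∞-∞ indeterminate form.

Combine fractions or rationalize to convert ∞-∞ to 0/0 form:
  lim(x→∞) ln(7x + 4) - ln(7x) = 0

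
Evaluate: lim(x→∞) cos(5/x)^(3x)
This is an exponential indeterminate form.

For exponential indeterminate forms, take the natural log:
  Let L = lim(x→∞) cos(5/x)^(3x)
  Then ln(L) = lim(x→∞) [exponent × ln(base)]
  Evaluate using L'Hôpital or standard limits, then exponentiate.
  L = 1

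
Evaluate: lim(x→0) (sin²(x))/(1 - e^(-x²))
This is a 0/0 indeterminate form.

Apply L'Hôpital's rule: differentiate numerator and denominator separately.
  f(x) = sin(x)^2   ⇒   f'(x) = 2·sin(x)·cos(x)
  g(x) = 1 - e^(-x^2)   ⇒   g'(x) = 2·x·e^(-x^2)
  lim(x→0) f'(x)/g'(x) = lim(x→0) (2·sin(x)·cos(x))/(2·x·e^(-x^2))
  = 1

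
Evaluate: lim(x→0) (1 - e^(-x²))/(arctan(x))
This is a 0/0 indeterminate form.

Apply L'Hôpital's rule: differentiate numerator and denominator separately.
  f(x) = 1 - e^(-x^2)   ⇒   f'(x) = 2·x·e^(-x^2)
  g(x) = atan(x)   ⇒   g'(x) = 1/(x^2 + 1)
  lim(x→0) f'(x)/g'(x) = lim(x→0) (2·x·e^(-x^2))/(1/(x^2 + 1))
  = 0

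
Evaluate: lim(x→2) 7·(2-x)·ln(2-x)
This is a 0·∞ indeterminate form.

Rewrite 0·∞ as a quotient (0/0 or ∞/∞ form), then apply L'Hôpital's rule:
  lim(x→2) 7·(2-x)·ln(2-x) = 0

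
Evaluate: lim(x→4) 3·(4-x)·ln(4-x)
This is a 0·∞ indeterminate form.

Rewrite 0·∞ as a quotient (0/0 or ∞/∞ form), then apply L'Hôpital's rule:
  lim(x→4) 3·(4-x)·ln(4-x) = 0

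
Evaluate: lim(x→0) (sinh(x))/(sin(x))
This is a 0/0 indeterminate form.

Apply L'Hôpital's rule: differentiate numerator and denominator separately.
  f(x) = sinh(x)   ⇒   f'(x) = cosh(x)
  g(x) = sin(x)   ⇒   g'(x) = cos(x)
  lim(x→0) f'(x)/g'(x) = lim(x→0) (cosh(x))/(cos(x))
  = 1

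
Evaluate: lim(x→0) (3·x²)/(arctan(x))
This is a 0/0 indeterminate form.

Apply L'Hôpital's rule: differentiate numerator and denominator separately.
  f(x) = 3·x^2   ⇒   f'(x) = 6·x
  g(x) = atan(x)   ⇒   g'(x) = 1/(x^2 + 1)
  lim(x→0) f'(x)/g'(x) = lim(x→0) (6·x)/(1/(x^2 + 1))
  = 0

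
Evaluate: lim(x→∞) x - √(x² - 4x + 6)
This is an ∞-∞ indeterminate form.

Combine fractions or rationalize to convert ∞-∞ to 0/0 form:
  lim(x→∞) x - √(x² - 4x + 6) = 2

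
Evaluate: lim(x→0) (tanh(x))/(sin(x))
This is a 0/0 indeterminate form.

Apply L'Hôpital's rule: differentiate numerator and denominator separately.
  f(x) = tanh(x)   ⇒   f'(x) = 1 - tanh(x)^2
  g(x) = sin(x)   ⇒   g'(x) = cos(x)
  lim(x→0) f'(x)/g'(x) = lim(x→0) (1 - tanh(x)^2)/(cos(x))
  = 1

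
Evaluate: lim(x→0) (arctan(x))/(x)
This is a 0/0 indeterminate form.

Apply L'Hôpital's rule: differentiate numerator and denominator separately.
  f(x) = atan(x)   ⇒   f'(x) = 1/(x^2 + 1)
  g(x) = x   ⇒   g'(x) = 1
  lim(x→0) f'(x)/g'(x) = lim(x→0) (1/(x^2 + 1))/(1)
  = 1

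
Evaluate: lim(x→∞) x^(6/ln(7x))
This is an exponential indeterminate form.

For exponential indeterminate forms, take the natural log:
  Let L = lim(x→∞) x^(6/ln(7x))
  Then ln(L) = lim(x→∞) [exponent × ln(base)]
  Evaluate using L'Hôpital or standard limits, then exponentiate.
  L = e^(6)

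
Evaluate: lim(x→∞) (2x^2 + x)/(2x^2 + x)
This is an ∞/∞ indeterminate form.

Apply L'Hôpital's rule: differentiate numerator and denominator separately.
  f(x) = 2·x^2 + x   ⇒   f'(x) = 4·x + 1
  g(x) = 2·x^2 + x   ⇒   g'(x) = 4·x + 1
  lim(x→∞) f'(x)/g'(x) = lim(x→∞) (4·x + 1)/(4·x + 1)
  = 1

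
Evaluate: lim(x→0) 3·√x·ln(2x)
This is a 0·∞ indeterminate form.

Rewrite 0·∞ as a quotient (0/0 or ∞/∞ form), then apply L'Hôpital's rule:
  lim(x→0) 3·√x·ln(2x) = 0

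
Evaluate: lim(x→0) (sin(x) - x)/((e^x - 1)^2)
This is a 0/0 indeterminate form.

Apply L'Hôpital's rule: differentiate numerator and denominator separately.
  f(x) = -x + sin(x)   ⇒   f'(x) = cos(x) - 1
  g(x) = (e^(x) - 1)^2   ⇒   g'(x) = 2·(e^(x) - 1)·e^(x)
  lim(x→0) f'(x)/g'(x) = lim(x→0) (cos(x) - 1)/(2·(e^(x) - 1)·e^(x))
  = 0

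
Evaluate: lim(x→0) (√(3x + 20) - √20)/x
This is a standard limit.

Factor or rationalize the expression:
  lim(x→0) (√(3x + 20) - √20)/x = 3·sqrt(5)/20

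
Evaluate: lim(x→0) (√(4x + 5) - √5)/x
This is a standard limit.

Factor or rationalize the expression:
  lim(x→0) (√(4x + 5) - √5)/x = 2·sqrt(5)/5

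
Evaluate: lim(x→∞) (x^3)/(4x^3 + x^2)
This is an ∞/∞ indeterminate form.

Apply L'Hôpital's rule: differentiate numerator and denominator separately.
  f(x) = x^3   ⇒   f'(x) = 3·x^2
  g(x) = 4·x^3 + x^2   ⇒   g'(x) = 12·x^2 + 2·x
  lim(x→∞) f'(x)/g'(x) = lim(x→∞) (3·x^2)/(12·x^2 + 2·x)
  = 1/4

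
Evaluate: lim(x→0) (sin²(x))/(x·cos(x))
This is a 0/0 indeterminate form.

Apply L'Hôpital's rule: differentiate numerator and denominator separately.
  f(x) = sin(x)^2   ⇒   f'(x) = 2·sin(x)·cos(x)
  g(x) = x·cos(x)   ⇒   g'(x) = -x·sin(x) + cos(x)
  lim(x→0) f'(x)/g'(x) = lim(x→0) (2·sin(x)·cos(x))/(-x·sin(x) + cos(x))
  = 0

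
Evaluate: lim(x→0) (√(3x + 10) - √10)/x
This is a standard limit.

Factor or rationalize the expression:
  lim(x→0) (√(3x + 10) - √10)/x = 3·sqrt(10)/20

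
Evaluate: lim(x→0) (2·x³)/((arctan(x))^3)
This is a 0/0 indeterminate form.

Apply L'Hôpital's rule: differentiate numerator and denominator separately.
  f(x) = 2·x^3   ⇒   f'(x) = 6·x^2
  g(x) = atan(x)^3   ⇒   g'(x) = 3·atan(x)^2/(x^2 + 1)
  lim(x→0) f'(x)/g'(x) = lim(x→0) (6·x^2)/(3·atan(x)^2/(x^2 + 1))
  = 2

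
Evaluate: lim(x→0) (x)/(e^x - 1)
This is a 0/0 indeterminate form.

Apply L'Hôpital's rule: differentiate numerator and denominator separately.
  f(x) = x   ⇒   f'(x) = 1
  g(x) = e^(x) - 1   ⇒   g'(x) = e^(x)
  lim(x→0) f'(x)/g'(x) = lim(x→0) (1)/(e^(x))
  = 1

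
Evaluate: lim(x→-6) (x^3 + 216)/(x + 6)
This is a standard limit.

Factor or rationalize the expression:
  lim(x→-6) (x^3 + 216)/(x + 6) = 108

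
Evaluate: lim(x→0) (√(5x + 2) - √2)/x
This is a standard limit.

Factor or rationalize the expression:
  lim(x→0) (√(5x + 2) - √2)/x = 5·sqrt(2)/4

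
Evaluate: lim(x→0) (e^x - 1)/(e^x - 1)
This is a 0/0 indeterminate form.

Apply L'Hôpital's rule: differentiate numerator and denominator separately.
  f(x) = e^(x) - 1   ⇒   f'(x) = e^(x)
  g(x) = e^(x) - 1   ⇒   g'(x) = e^(x)
  lim(x→0) f'(x)/g'(x) = lim(x→0) (e^(x))/(e^(x))
  = 1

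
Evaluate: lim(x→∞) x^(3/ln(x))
This is an exponential indeterminate form.

For exponential indeterminate forms, take the natural log:
  Let L = lim(x→∞) x^(3/ln(x))
  Then ln(L) = lim(x→∞) [exponent × ln(base)]
  Evaluate using L'Hôpital or standard limits, then exponentiate.
  L = e^(3)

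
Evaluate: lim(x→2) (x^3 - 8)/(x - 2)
This is a standard limit.

Factor or rationalize the expression:
  lim(x→2) (x^3 - 8)/(x - 2) = 12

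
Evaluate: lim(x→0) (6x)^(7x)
This is an exponential indeterminate form.

For exponential indeterminate forms, take the natural log:
  Let L = lim(x→0) (6x)^(7x)
  Then ln(L) = lim(x→0) [exponent × ln(base)]
  Evaluate using L'Hôpital or standard limits, then exponentiate.
  L = 1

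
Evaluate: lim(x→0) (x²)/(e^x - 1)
This is a 0/0 indeterminate form.

Apply L'Hôpital's rule: differentiate numerator and denominator separately.
  f(x) = x^2   ⇒   f'(x) = 2·x
  g(x) = e^(x) - 1   ⇒   g'(x) = e^(x)
  lim(x→0) f'(x)/g'(x) = lim(x→0) (2·x)/(e^(x))
  = 0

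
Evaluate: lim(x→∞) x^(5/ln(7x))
This is an exponential indeterminate form.

For exponential indeterminate forms, take the natural log:
  Let L = lim(x→∞) x^(5/ln(7x))
  Then ln(L) = lim(x→∞) [exponent × ln(base)]
  Evaluate using L'Hôpital or standard limits, then exponentiate.
  L = e^(5)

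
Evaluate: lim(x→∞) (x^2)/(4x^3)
This is an ∞/∞ indeterminate form.

Apply L'Hôpital's rule: differentiate numerator and denominator separately.
  f(x) = x^2   ⇒   f'(x) = 2·x
  g(x) = 4·x^3   ⇒   g'(x) = 12·x^2
  lim(x→∞) f'(x)/g'(x) = lim(x→∞) (2·x)/(12·x^2)
  = 0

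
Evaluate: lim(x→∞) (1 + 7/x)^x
This is an exponential indeterminate form.

For exponential indeterminate forms, take the natural log:
  Let L = lim(x→∞) (1 + 7/x)^x
  Then ln(L) = lim(x→∞) [exponent × ln(base)]
  Evaluate using L'Hôpital or standard limits, then exponentiate.
  L = e^(7)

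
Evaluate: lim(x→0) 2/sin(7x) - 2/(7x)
This is an ∞-∞ indeterminate form.

Combine fractions or rationalize to convert ∞-∞ to 0/0 form:
  lim(x→0) 2/sin(7x) - 2/(7x) = 0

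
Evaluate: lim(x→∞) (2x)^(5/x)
This is an exponential indeterminate form.

For exponential indeterminate forms, take the natural log:
  Let L = lim(x→∞) (2x)^(5/x)
  Then ln(L) = lim(x→∞) [exponent × ln(base)]
  Evaluate using L'Hôpital or standard limits, then exponentiate.
  L = 1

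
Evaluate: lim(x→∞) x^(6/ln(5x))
This is an exponential indeterminate form.

For exponential indeterminate forms, take the natural log:
  Let L = lim(x→∞) x^(6/ln(5x))
  Then ln(L) = lim(x→∞) [exponent × ln(base)]
  Evaluate using L'Hôpital or standard limits, then exponentiate.
  L = e^(6)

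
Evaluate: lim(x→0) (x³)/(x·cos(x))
This is a 0/0 indeterminate form.

Apply L'Hôpital's rule: differentiate numerator and denominator separately.
  f(x) = x^3   ⇒   f'(x) = 3·x^2
  g(x) = x·cos(x)   ⇒   g'(x) = -x·sin(x) + cos(x)
  lim(x→0) f'(x)/g'(x) = lim(x→0) (3·x^2)/(-x·sin(x) + cos(x))
  = 0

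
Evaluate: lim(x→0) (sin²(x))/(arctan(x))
This is a 0/0 indeterminate form.

Apply L'Hôpital's rule: differentiate numerator and denominator separately.
  f(x) = sin(x)^2   ⇒   f'(x) = 2·sin(x)·cos(x)
  g(x) = atan(x)   ⇒   g'(x) = 1/(x^2 + 1)
  lim(x→0) f'(x)/g'(x) = lim(x→0) (2·sin(x)·cos(x))/(1/(x^2 + 1))
  = 0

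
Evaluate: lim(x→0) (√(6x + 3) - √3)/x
This is a standard limit.

Factor or rationalize the expression:
  lim(x→0) (√(6x + 3) - √3)/x = sqrt(3)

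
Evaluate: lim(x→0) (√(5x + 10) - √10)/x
This is a standard limit.

Factor or rationalize the expression:
  lim(x→0) (√(5x + 10) - √10)/x = sqrt(10)/4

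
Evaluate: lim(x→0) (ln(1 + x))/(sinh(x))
This is a 0/0 indeterminate form.

Apply L'Hôpital's rule: differentiate numerator and denominator separately.
  f(x) = ln(x + 1)   ⇒   f'(x) = 1/(x + 1)
  g(x) = sinh(x)   ⇒   g'(x) = cosh(x)
  lim(x→0) f'(x)/g'(x) = lim(x→0) (1/(x + 1))/(cosh(x))
  = 1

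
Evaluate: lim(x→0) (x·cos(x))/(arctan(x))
This is a 0/0 indeterminate form.

Apply L'Hôpital's rule: differentiate numerator and denominator separately.
  f(x) = x·cos(x)   ⇒   f'(x) = -x·sin(x) + cos(x)
  g(x) = atan(x)   ⇒   g'(x) = 1/(x^2 + 1)
  lim(x→0) f'(x)/g'(x) = lim(x→0) (-x·sin(x) + cos(x))/(1/(x^2 + 1))
  = 1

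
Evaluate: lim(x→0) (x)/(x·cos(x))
This is a 0/0 indeterminate form.

Apply L'Hôpital's rule: differentiate numerator and denominator separately.
  f(x) = x   ⇒   f'(x) = 1
  g(x) = x·cos(x)   ⇒   g'(x) = -x·sin(x) + cos(x)
  lim(x→0) f'(x)/g'(x) = lim(x→0) (1)/(-x·sin(x) + cos(x))
  = 1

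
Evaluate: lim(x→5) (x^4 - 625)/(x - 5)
This is a standard limit.

Factor or rationalize the expression:
  lim(x→5) (x^4 - 625)/(x - 5) = 500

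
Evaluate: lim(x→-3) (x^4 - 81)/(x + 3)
This is a standard limit.

Factor or rationalize the expression:
  lim(x→-3) (x^4 - 81)/(x + 3) = -108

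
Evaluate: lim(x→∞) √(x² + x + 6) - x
This is an ∞-∞ indeterminate form.

Combine fractions or rationalize to convert ∞-∞ to 0/0 form:
  lim(x→∞) √(x² + x + 6) - x = 1/2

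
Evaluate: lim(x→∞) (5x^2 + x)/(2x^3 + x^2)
This is an ∞/∞ indeterminate form.

Apply L'Hôpital's rule: differentiate numerator and denominator separately.
  f(x) = 5·x^2 + x   ⇒   f'(x) = 10·x + 1
  g(x) = 2·x^3 + x^2   ⇒   g'(x) = 6·x^2 + 2·x
  lim(x→∞) f'(x)/g'(x) = lim(x→∞) (10·x + 1)/(6·x^2 + 2·x)
  = 0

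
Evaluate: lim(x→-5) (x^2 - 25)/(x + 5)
This is a standard limit.

Factor or rationalize the expression:
  lim(x→-5) (x^2 - 25)/(x + 5) = -10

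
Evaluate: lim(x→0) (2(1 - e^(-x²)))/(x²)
This is a 0/0 indeterminate form.

Apply L'Hôpital's rule: differentiate numerator and denominator separately.
  f(x) = 2 - 2·e^(-x^2)   ⇒   f'(x) = 4·x·e^(-x^2)
  g(x) = x^2   ⇒   g'(x) = 2·x
  lim(x→0) f'(x)/g'(x) = lim(x→0) (4·x·e^(-x^2))/(2·x)
  = 2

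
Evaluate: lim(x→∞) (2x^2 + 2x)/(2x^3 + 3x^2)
This is an ∞/∞ indeterminate form.

Apply L'Hôpital's rule: differentiate numerator and denominator separately.
  f(x) = 2·x^2 + 2·x   ⇒   f'(x) = 4·x + 2
  g(x) = 2·x^3 + 3·x^2   ⇒   g'(x) = 6·x^2 + 6·x
  lim(x→∞) f'(x)/g'(x) = lim(x→∞) (4·x + 2)/(6·x^2 + 6·x)
  = 0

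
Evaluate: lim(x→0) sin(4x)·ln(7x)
This is a 0·∞ indeterminate form.

Rewrite 0·∞ as a quotient (0/0 or ∞/∞ form), then apply L'Hôpital's rule:
  lim(x→0) sin(4x)·ln(7x) = 0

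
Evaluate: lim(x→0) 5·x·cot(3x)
This is a 0·∞ indeterminate form.

Rewrite 0·∞ as a quotient (0/0 or ∞/∞ form), then apply L'Hôpital's rule:
  lim(x→0) 5·x·cot(3x) = 5/3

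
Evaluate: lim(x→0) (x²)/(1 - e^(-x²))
This is a 0/0 indeterminate form.

Apply L'Hôpital's rule: differentiate numerator and denominator separately.
  f(x) = x^2   ⇒   f'(x) = 2·x
  g(x) = 1 - e^(-x^2)   ⇒   g'(x) = 2·x·e^(-x^2)
  lim(x→0) f'(x)/g'(x) = lim(x→0) (2·x)/(2·x·e^(-x^2))
  = 1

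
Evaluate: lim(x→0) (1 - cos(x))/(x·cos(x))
This is a 0/0 indeterminate form.

Apply L'Hôpital's rule: differentiate numerator and denominator separately.
  f(x) = 1 - cos(x)   ⇒   f'(x) = sin(x)
  g(x) = x·cos(x)   ⇒   g'(x) = -x·sin(x) + cos(x)
  lim(x→0) f'(x)/g'(x) = lim(x→0) (sin(x))/(-x·sin(x) + cos(x))
  = 0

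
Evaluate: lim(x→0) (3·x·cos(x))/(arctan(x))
This is a 0/0 indeterminate form.

Apply L'Hôpital's rule: differentiate numerator and denominator separately.
  f(x) = 3·x·cos(x)   ⇒   f'(x) = -3·x·sin(x) + 3·cos(x)
  g(x) = atan(x)   ⇒   g'(x) = 1/(x^2 + 1)
  lim(x→0) f'(x)/g'(x) = lim(x→0) (-3·x·sin(x) + 3·cos(x))/(1/(x^2 + 1))
  = 3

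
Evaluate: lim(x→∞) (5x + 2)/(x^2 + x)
This is an ∞/∞ indeterminate form.

Apply L'Hôpital's rule: differentiate numerator and denominator separately.
  f(x) = 5·x + 2   ⇒   f'(x) = 5
  g(x) = x^2 + x   ⇒   g'(x) = 2·x + 1
  lim(x→∞) f'(x)/g'(x) = lim(x→∞) (5)/(2·x + 1)
  = 0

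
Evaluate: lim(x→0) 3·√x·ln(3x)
This is a 0·∞ indeterminate form.

Rewrite 0·∞ as a quotient (0/0 or ∞/∞ form), then apply L'Hôpital's rule:
  lim(x→0) 3·√x·ln(3x) = 0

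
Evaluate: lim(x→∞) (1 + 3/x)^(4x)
This is an exponential indeterminate form.

For exponential indeterminate forms, take the natural log:
  Let L = lim(x→∞) (1 + 3/x)^(4x)
  Then ln(L) = lim(x→∞) [exponent × ln(base)]
  Evaluate using L'Hôpital or standard limits, then exponentiate.
  L = e^(12)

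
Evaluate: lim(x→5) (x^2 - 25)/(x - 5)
This is a standard limit.

Factor or rationalize the expression:
  lim(x→5) (x^2 - 25)/(x - 5) = 10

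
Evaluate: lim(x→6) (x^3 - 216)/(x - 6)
This is a standard limit.

Factor or rationalize the expression:
  lim(x→6) (x^3 - 216)/(x - 6) = 108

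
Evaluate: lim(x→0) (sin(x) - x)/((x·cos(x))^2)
This is a 0/0 indeterminate form.

Apply L'Hôpital's rule: differentiate numerator and denominator separately.
  f(x) = -x + sin(x)   ⇒   f'(x) = cos(x) - 1
  g(x) = x^2·cos(x)^2   ⇒   g'(x) = -2·x^2·sin(x)·cos(x) + 2·x·cos(x)^2
  lim(x→0) f'(x)/g'(x) = lim(x→0) (cos(x) - 1)/(-2·x^2·sin(x)·cos(x) + 2·x·cos(x)^2)
  = 0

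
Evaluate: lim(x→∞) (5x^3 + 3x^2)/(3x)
This is an ∞/∞ indeterminate form.

Apply L'Hôpital's rule: differentiate numerator and denominator separately.
  f(x) = 5·x^3 + 3·x^2   ⇒   f'(x) = 15·x^2 + 6·x
  g(x) = 3·x   ⇒   g'(x) = 3
  lim(x→∞) f'(x)/g'(x) = lim(x→∞) (15·x^2 + 6·x)/(3)
  = ∞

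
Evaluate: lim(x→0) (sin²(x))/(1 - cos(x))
This is a 0/0 indeterminate form.

Apply L'Hôpital's rule: differentiate numerator and denominator separately.
  f(x) = sin(x)^2   ⇒   f'(x) = 2·sin(x)·cos(x)
  g(x) = 1 - cos(x)   ⇒   g'(x) = sin(x)
  lim(x→0) f'(x)/g'(x) = lim(x→0) (2·sin(x)·cos(x))/(sin(x))
  = 2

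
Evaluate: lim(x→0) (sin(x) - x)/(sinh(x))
This is a 0/0 indeterminate form.

Apply L'Hôpital's rule: differentiate numerator and denominator separately.
  f(x) = -x + sin(x)   ⇒   f'(x) = cos(x) - 1
  g(x) = sinh(x)   ⇒   g'(x) = cosh(x)
  lim(x→0) f'(x)/g'(x) = lim(x→0) (cos(x) - 1)/(cosh(x))
  = 0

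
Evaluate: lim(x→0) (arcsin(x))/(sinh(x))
This is a 0/0 indeterminate form.

Apply L'Hôpital's rule: differentiate numerator and denominator separately.
  f(x) = asin(x)   ⇒   f'(x) = 1/sqrt(1 - x^2)
  g(x) = sinh(x)   ⇒   g'(x) = cosh(x)
  lim(x→0) f'(x)/g'(x) = lim(x→0) (1/sqrt(1 - x^2))/(cosh(x))
  = 1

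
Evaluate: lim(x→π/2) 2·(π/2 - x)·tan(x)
This is a 0·∞ indeterminate form.

Rewrite 0·∞ as a quotient (0/0 or ∞/∞ form), then apply L'Hôpital's rule:
  lim(x→π/2) 2·(π/2 - x)·tan(x) = 2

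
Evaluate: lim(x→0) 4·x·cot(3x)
This is a 0·∞ indeterminate form.

Rewrite 0·∞ as a quotient (0/0 or ∞/∞ form), then apply L'Hôpital's rule:
  lim(x→0) 4·x·cot(3x) = 4/3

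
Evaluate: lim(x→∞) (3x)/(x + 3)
This is an ∞/∞ indeterminate form.

Apply L'Hôpital's rule: differentiate numerator and denominator separately.
  f(x) = 3·x   ⇒   f'(x) = 3
  g(x) = x + 3   ⇒   g'(x) = 1
  lim(x→∞) f'(x)/g'(x) = lim(x→∞) (3)/(1)
  = 3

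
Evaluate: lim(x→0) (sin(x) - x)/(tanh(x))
This is a 0/0 indeterminate form.

Apply L'Hôpital's rule: differentiate numerator and denominator separately.
  f(x) = -x + sin(x)   ⇒   f'(x) = cos(x) - 1
  g(x) = tanh(x)   ⇒   g'(x) = 1 - tanh(x)^2
  lim(x→0) f'(x)/g'(x) = lim(x→0) (cos(x) - 1)/(1 - tanh(x)^2)
  = 0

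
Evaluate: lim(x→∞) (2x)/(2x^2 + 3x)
This is an ∞/∞ indeterminate form.

Apply L'Hôpital's rule: differentiate numerator and denominator separately.
  f(x) = 2·x   ⇒   f'(x) = 2
  g(x) = 2·x^2 + 3·x   ⇒   g'(x) = 4·x + 3
  lim(x→∞) f'(x)/g'(x) = lim(x→∞) (2)/(4·x + 3)
  = 0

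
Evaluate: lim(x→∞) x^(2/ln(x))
This is an exponential indeterminate form.

For exponential indeterminate forms, take the natural log:
  Let L = lim(x→∞) x^(2/ln(x))
  Then ln(L) = lim(x→∞) [exponent × ln(base)]
  Evaluate using L'Hôpital or standard limits, then exponentiate.
  L = e²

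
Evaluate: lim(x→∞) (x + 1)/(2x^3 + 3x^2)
This is an ∞/∞ indeterminate form.

Apply L'Hôpital's rule: differentiate numerator and denominator separately.
  f(x) = x + 1   ⇒   f'(x) = 1
  g(x) = 2·x^3 + 3·x^2   ⇒   g'(x) = 6·x^2 + 6·x
  lim(x→∞) f'(x)/g'(x) = lim(x→∞) (1)/(6·x^2 + 6·x)
  = 0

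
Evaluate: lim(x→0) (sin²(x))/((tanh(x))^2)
This is a 0/0 indeterminate form.

Apply L'Hôpital's rule: differentiate numerator and denominator separately.
  f(x) = sin(x)^2   ⇒   f'(x) = 2·sin(x)·cos(x)
  g(x) = tanh(x)^2   ⇒   g'(x) = (2 - 2·tanh(x)^2)·tanh(x)
  lim(x→0) f'(x)/g'(x) = lim(x→0) (2·sin(x)·cos(x))/((2 - 2·tanh(x)^2)·tanh(x))
  = 1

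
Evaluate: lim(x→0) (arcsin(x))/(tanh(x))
This is a 0/0 indeterminate form.

Apply L'Hôpital's rule: differentiate numerator and denominator separately.
  f(x) = asin(x)   ⇒   f'(x) = 1/sqrt(1 - x^2)
  g(x) = tanh(x)   ⇒   g'(x) = 1 - tanh(x)^2
  lim(x→0) f'(x)/g'(x) = lim(x→0) (1/sqrt(1 - x^2))/(1 - tanh(x)^2)
  = 1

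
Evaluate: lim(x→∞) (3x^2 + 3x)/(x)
This is an ∞/∞ indeterminate form.

Apply L'Hôpital's rule: differentiate numerator and denominator separately.
  f(x) = 3·x^2 + 3·x   ⇒   f'(x) = 6·x + 3
  g(x) = x   ⇒   g'(x) = 1
  lim(x→∞) f'(x)/g'(x) = lim(x→∞) (6·x + 3)/(1)
  = ∞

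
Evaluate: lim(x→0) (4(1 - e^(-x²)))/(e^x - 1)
This is a 0/0 indeterminate form.

Apply L'Hôpital's rule: differentiate numerator and denominator separately.
  f(x) = 4 - 4·e^(-x^2)   ⇒   f'(x) = 8·x·e^(-x^2)
  g(x) = e^(x) - 1   ⇒   g'(x) = e^(x)
  lim(x→0) f'(x)/g'(x) = lim(x→0) (8·x·e^(-x^2))/(e^(x))
  = 0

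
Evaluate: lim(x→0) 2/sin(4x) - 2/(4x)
This is an ∞-∞ indeterminate form.

Combine fractions or rationalize to convert ∞-∞ to 0/0 form:
  lim(x→0) 2/sin(4x) - 2/(4x) = 0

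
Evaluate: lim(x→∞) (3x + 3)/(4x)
This is an ∞/∞ indeterminate form.

Apply L'Hôpital's rule: differentiate numerator and denominator separately.
  f(x) = 3·x + 3   ⇒   f'(x) = 3
  g(x) = 4·x   ⇒   g'(x) = 4
  lim(x→∞) f'(x)/g'(x) = lim(x→∞) (3)/(4)
  = 3/4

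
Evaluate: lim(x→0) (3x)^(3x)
This is an exponential indeterminate form.

For exponential indeterminate forms, take the natural log:
  Let L = lim(x→0) (3x)^(3x)
  Then ln(L) = lim(x→0) [exponent × ln(base)]
  Evaluate using L'Hôpital or standard limits, then exponentiate.
  L = 1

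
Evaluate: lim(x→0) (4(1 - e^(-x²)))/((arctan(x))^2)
This is a 0/0 indeterminate form.

Apply L'Hôpital's rule: differentiate numerator and denominator separately.
  f(x) = 4 - 4·e^(-x^2)   ⇒   f'(x) = 8·x·e^(-x^2)
  g(x) = atan(x)^2   ⇒   g'(x) = 2·atan(x)/(x^2 + 1)
  lim(x→0) f'(x)/g'(x) = lim(x→0) (8·x·e^(-x^2))/(2·atan(x)/(x^2 + 1))
  = 4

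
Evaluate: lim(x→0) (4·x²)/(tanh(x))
This is a 0/0 indeterminate form.

Apply L'Hôpital's rule: differentiate numerator and denominator separately.
  f(x) = 4·x^2   ⇒   f'(x) = 8·x
  g(x) = tanh(x)   ⇒   g'(x) = 1 - tanh(x)^2
  lim(x→0) f'(x)/g'(x) = lim(x→0) (8·x)/(1 - tanh(x)^2)
  = 0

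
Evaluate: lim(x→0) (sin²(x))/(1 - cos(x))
This is a 0/0 indeterminate form.

Apply L'Hôpital's rule: differentiate numerator and denominator separately.
  f(x) = sin(x)^2   ⇒   f'(x) = 2·sin(x)·cos(x)
  g(x) = 1 - cos(x)   ⇒   g'(x) = sin(x)
  lim(x→0) f'(x)/g'(x) = lim(x→0) (2·sin(x)·cos(x))/(sin(x))
  = 2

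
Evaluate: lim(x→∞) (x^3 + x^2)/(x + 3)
This is an ∞/∞ indeterminate form.

Apply L'Hôpital's rule: differentiate numerator and denominator separately.
  f(x) = x^3 + x^2   ⇒   f'(x) = 3·x^2 + 2·x
  g(x) = x + 3   ⇒   g'(x) = 1
  lim(x→∞) f'(x)/g'(x) = lim(x→∞) (3·x^2 + 2·x)/(1)
  = ∞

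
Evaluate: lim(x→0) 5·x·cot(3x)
This is a 0·∞ indeterminate form.

Rewrite 0·∞ as a quotient (0/0 or ∞/∞ form), then apply L'Hôpital's rule:
  lim(x→0) 5·x·cot(3x) = 5/3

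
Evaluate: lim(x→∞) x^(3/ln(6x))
This is an exponential indeterminate form.

For exponential indeterminate forms, take the natural log:
  Let L = lim(x→∞) x^(3/ln(6x))
  Then ln(L) = lim(x→∞) [exponent × ln(base)]
  Evaluate using L'Hôpital or standard limits, then exponentiate.
  L = e^(3)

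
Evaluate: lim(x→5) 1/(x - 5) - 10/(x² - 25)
This is an ∞-∞ indeterminate form.

Combine fractions or rationalize to convert ∞-∞ to 0/0 form:
  lim(x→5) 1/(x - 5) - 10/(x² - 25) = 1/10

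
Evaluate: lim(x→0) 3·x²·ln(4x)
This is a 0·∞ indeterminate form.

Rewrite 0·∞ as a quotient (0/0 or ∞/∞ form), then apply L'Hôpital's rule:
  lim(x→0) 3·x²·ln(4x) = 0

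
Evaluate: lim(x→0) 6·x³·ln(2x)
This is a 0·∞ indeterminate form.

Rewrite 0·∞ as a quotient (0/0 or ∞/∞ form), then apply L'Hôpital's rule:
  lim(x→0) 6·x³·ln(2x) = 0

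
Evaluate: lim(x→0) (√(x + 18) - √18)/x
This is a standard limit.

Factor or rationalize the expression:
  lim(x→0) (√(x + 18) - √18)/x = sqrt(2)/12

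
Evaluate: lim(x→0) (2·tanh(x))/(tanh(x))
This is a 0/0 indeterminate form.

Apply L'Hôpital's rule: differentiate numerator and denominator separately.
  f(x) = 2·tanh(x)   ⇒   f'(x) = 2 - 2·tanh(x)^2
  g(x) = tanh(x)   ⇒   g'(x) = 1 - tanh(x)^2
  lim(x→0) f'(x)/g'(x) = lim(x→0) (2 - 2·tanh(x)^2)/(1 - tanh(x)^2)
  = 2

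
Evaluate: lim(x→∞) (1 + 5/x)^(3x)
This is an exponential indeterminate form.

For exponential indeterminate forms, take the natural log:
  Let L = lim(x→∞) (1 + 5/x)^(3x)
  Then ln(L) = lim(x→∞) [exponent × ln(base)]
  Evaluate using L'Hôpital or standard limits, then exponentiate.
  L = e^(15)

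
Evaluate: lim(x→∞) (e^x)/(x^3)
This is an ∞/∞ indeterminate form.

Apply L'Hôpital's rule: differentiate numerator and denominator separately.
  f(x) = e^(x)   ⇒   f'(x) = e^(x)
  g(x) = x^3   ⇒   g'(x) = 3·x^2
  lim(x→∞) f'(x)/g'(x) = lim(x→∞) (e^(x))/(3·x^2)
  = ∞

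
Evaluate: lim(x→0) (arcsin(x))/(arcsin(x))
This is a 0/0 indeterminate form.

Apply L'Hôpital's rule: differentiate numerator and denominator separately.
  f(x) = asin(x)   ⇒   f'(x) = 1/sqrt(1 - x^2)
  g(x) = asin(x)   ⇒   g'(x) = 1/sqrt(1 - x^2)
  lim(x→0) f'(x)/g'(x) = lim(x→0) (1/sqrt(1 - x^2))/(1/sqrt(1 - x^2))
  = 1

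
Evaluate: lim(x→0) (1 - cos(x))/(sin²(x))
This is a 0/0 indeterminate form.

Apply L'Hôpital's rule: differentiate numerator and denominator separately.
  f(x) = 1 - cos(x)   ⇒   f'(x) = sin(x)
  g(x) = sin(x)^2   ⇒   g'(x) = 2·sin(x)·cos(x)
  lim(x→0) f'(x)/g'(x) = lim(x→0) (sin(x))/(2·sin(x)·cos(x))
  = 1/2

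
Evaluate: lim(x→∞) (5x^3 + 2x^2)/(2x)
This is an ∞/∞ indeterminate form.

Apply L'Hôpital's rule: differentiate numerator and denominator separately.
  f(x) = 5·x^3 + 2·x^2   ⇒   f'(x) = 15·x^2 + 4·x
  g(x) = 2·x   ⇒   g'(x) = 2
  lim(x→∞) f'(x)/g'(x) = lim(x→∞) (15·x^2 + 4·x)/(2)
  = ∞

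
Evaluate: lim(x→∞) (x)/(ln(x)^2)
This is an ∞/∞ indeterminate form.

Apply L'Hôpital's rule: differentiate numerator and denominator separately.
  f(x) = x   ⇒   f'(x) = 1
  g(x) = ln(x)^2   ⇒   g'(x) = 2·ln(x)/x
  lim(x→∞) f'(x)/g'(x) = lim(x→∞) (1)/(2·ln(x)/x)
  = ∞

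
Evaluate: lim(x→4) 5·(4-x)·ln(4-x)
This is a 0·∞ indeterminate form.

Rewrite 0·∞ as a quotient (0/0 or ∞/∞ form), then apply L'Hôpital's rule:
  lim(x→4) 5·(4-x)·ln(4-x) = 0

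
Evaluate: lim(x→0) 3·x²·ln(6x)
This is a 0·∞ indeterminate form.

Rewrite 0·∞ as a quotient (0/0 or ∞/∞ form), then apply L'Hôpital's rule:
  lim(x→0) 3·x²·ln(6x) = 0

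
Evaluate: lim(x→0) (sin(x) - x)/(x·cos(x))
This is a 0/0 indeterminate form.

Apply L'Hôpital's rule: differentiate numerator and denominator separately.
  f(x) = -x + sin(x)   ⇒   f'(x) = cos(x) - 1
  g(x) = x·cos(x)   ⇒   g'(x) = -x·sin(x) + cos(x)
  lim(x→0) f'(x)/g'(x) = lim(x→0) (cos(x) - 1)/(-x·sin(x) + cos(x))
  = 0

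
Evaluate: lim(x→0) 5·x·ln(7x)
This is a 0·∞ indeterminate form.

Rewrite 0·∞ as a quotient (0/0 or ∞/∞ form), then apply L'Hôpital's rule:
  lim(x→0) 5·x·ln(7x) = 0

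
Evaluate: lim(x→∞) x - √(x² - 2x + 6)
This is an ∞-∞ indeterminate form.

Combine fractions or rationalize to convert ∞-∞ to 0/0 form:
  lim(x→∞) x - √(x² - 2x + 6) = 1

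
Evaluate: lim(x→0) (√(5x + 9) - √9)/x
This is a standard limit.

Factor or rationalize the expression:
  lim(x→0) (√(5x + 9) - √9)/x = 5/6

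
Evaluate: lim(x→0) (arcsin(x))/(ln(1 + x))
This is a 0/0 indeterminate form.

Apply L'Hôpital's rule: differentiate numerator and denominator separately.
  f(x) = asin(x)   ⇒   f'(x) = 1/sqrt(1 - x^2)
  g(x) = ln(x + 1)   ⇒   g'(x) = 1/(x + 1)
  lim(x→0) f'(x)/g'(x) = lim(x→0) (1/sqrt(1 - x^2))/(1/(x + 1))
  = 1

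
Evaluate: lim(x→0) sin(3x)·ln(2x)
This is a 0·∞ indeterminate form.

Rewrite 0·∞ as a quotient (0/0 or ∞/∞ form), then apply L'Hôpital's rule:
  lim(x→0) sin(3x)·ln(2x) = 0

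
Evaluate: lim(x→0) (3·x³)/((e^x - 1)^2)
This is a 0/0 indeterminate form.

Apply L'Hôpital's rule: differentiate numerator and denominator separately.
  f(x) = 3·x^3   ⇒   f'(x) = 9·x^2
  g(x) = (e^(x) - 1)^2   ⇒   g'(x) = 2·(e^(x) - 1)·e^(x)
  lim(x→0) f'(x)/g'(x) = lim(x→0) (9·x^2)/(2·(e^(x) - 1)·e^(x))
  = 0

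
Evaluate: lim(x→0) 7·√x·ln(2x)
This is a 0·∞ indeterminate form.

Rewrite 0·∞ as a quotient (0/0 or ∞/∞ form), then apply L'Hôpital's rule:
  lim(x→0) 7·√x·ln(2x) = 0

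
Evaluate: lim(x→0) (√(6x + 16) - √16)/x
This is a standard limit.

Factor or rationalize the expression:
  lim(x→0) (√(6x + 16) - √16)/x = 3/4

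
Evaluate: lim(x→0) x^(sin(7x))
This is an exponential indeterminate form.

For exponential indeterminate forms, take the natural log:
  Let L = lim(x→0) x^(sin(7x))
  Then ln(L) = lim(x→0) [exponent × ln(base)]
  Evaluate using L'Hôpital or standard limits, then exponentiate.
  L = 1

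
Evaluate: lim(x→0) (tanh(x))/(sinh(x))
This is a 0/0 indeterminate form.

Apply L'Hôpital's rule: differentiate numerator and denominator separately.
  f(x) = tanh(x)   ⇒   f'(x) = 1 - tanh(x)^2
  g(x) = sinh(x)   ⇒   g'(x) = cosh(x)
  lim(x→0) f'(x)/g'(x) = lim(x→0) (1 - tanh(x)^2)/(cosh(x))
  = 1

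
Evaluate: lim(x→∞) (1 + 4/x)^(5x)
This is an exponential indeterminate form.

For exponential indeterminate forms, take the natural log:
  Let L = lim(x→∞) (1 + 4/x)^(5x)
  Then ln(L) = lim(x→∞) [exponent × ln(base)]
  Evaluate using L'Hôpital or standard limits, then exponentiate.
  L = e^(20)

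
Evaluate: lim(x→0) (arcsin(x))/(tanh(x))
This is a 0/0 indeterminate form.

Apply L'Hôpital's rule: differentiate numerator and denominator separately.
  f(x) = asin(x)   ⇒   f'(x) = 1/sqrt(1 - x^2)
  g(x) = tanh(x)   ⇒   g'(x) = 1 - tanh(x)^2
  lim(x→0) f'(x)/g'(x) = lim(x→0) (1/sqrt(1 - x^2))/(1 - tanh(x)^2)
  = 1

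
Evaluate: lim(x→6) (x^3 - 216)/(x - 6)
This is a standard limit.

Factor or rationalize the expression:
  lim(x→6) (x^3 - 216)/(x - 6) = 108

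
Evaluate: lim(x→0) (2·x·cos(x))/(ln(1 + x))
This is a 0/0 indeterminate form.

Apply L'Hôpital's rule: differentiate numerator and denominator separately.
  f(x) = 2·x·cos(x)   ⇒   f'(x) = -2·x·sin(x) + 2·cos(x)
  g(x) = ln(x + 1)   ⇒   g'(x) = 1/(x + 1)
  lim(x→0) f'(x)/g'(x) = lim(x→0) (-2·x·sin(x) + 2·cos(x))/(1/(x + 1))
  = 2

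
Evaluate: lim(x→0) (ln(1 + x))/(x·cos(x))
This is a 0/0 indeterminate form.

Apply L'Hôpital's rule: differentiate numerator and denominator separately.
  f(x) = ln(x + 1)   ⇒   f'(x) = 1/(x + 1)
  g(x) = x·cos(x)   ⇒   g'(x) = -x·sin(x) + cos(x)
  lim(x→0) f'(x)/g'(x) = lim(x→0) (1/(x + 1))/(-x·sin(x) + cos(x))
  = 1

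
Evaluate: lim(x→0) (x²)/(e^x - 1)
This is a 0/0 indeterminate form.

Apply L'Hôpital's rule: differentiate numerator and denominator separately.
  f(x) = x^2   ⇒   f'(x) = 2·x
  g(x) = e^(x) - 1   ⇒   g'(x) = e^(x)
  lim(x→0) f'(x)/g'(x) = lim(x→0) (2·x)/(e^(x))
  = 0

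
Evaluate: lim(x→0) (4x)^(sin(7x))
This is an exponential indeterminate form.

For exponential indeterminate forms, take the natural log:
  Let L = lim(x→0) (4x)^(sin(7x))
  Then ln(L) = lim(x→0) [exponent × ln(base)]
  Evaluate using L'Hôpital or standard limits, then exponentiate.
  L = 1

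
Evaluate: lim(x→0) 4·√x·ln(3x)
This is a 0·∞ indeterminate form.

Rewrite 0·∞ as a quotient (0/0 or ∞/∞ form), then apply L'Hôpital's rule:
  lim(x→0) 4·√x·ln(3x) = 0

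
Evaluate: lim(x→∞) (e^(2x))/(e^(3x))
This is an ∞/∞ indeterminate form.

Apply L'Hôpital's rule: differentiate numerator and denominator separately.
  f(x) = e^(2·x)   ⇒   f'(x) = 2·e^(2·x)
  g(x) = e^(3·x)   ⇒   g'(x) = 3·e^(3·x)
  lim(x→∞) f'(x)/g'(x) = lim(x→∞) (2·e^(2·x))/(3·e^(3·x))
  = 0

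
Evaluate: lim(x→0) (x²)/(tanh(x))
This is a 0/0 indeterminate form.

Apply L'Hôpital's rule: differentiate numerator and denominator separately.
  f(x) = x^2   ⇒   f'(x) = 2·x
  g(x) = tanh(x)   ⇒   g'(x) = 1 - tanh(x)^2
  lim(x→0) f'(x)/g'(x) = lim(x→0) (2·x)/(1 - tanh(x)^2)
  = 0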